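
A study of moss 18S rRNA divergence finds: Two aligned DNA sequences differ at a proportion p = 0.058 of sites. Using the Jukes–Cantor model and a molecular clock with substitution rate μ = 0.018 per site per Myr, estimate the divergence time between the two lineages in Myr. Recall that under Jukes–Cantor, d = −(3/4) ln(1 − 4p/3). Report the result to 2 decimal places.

d = −(3/4) ln(1 − 4p/3) = −0.75 ln(1 − 0.077333) = −0.75 ln(0.922667)
  = −0.75 × (-0.080487) = 0.060365 substitutions/site.
Under a molecular clock d = 2μt, so t = d/(2μ) = 0.060365 / (2 × 0.018) = 1.68 Myr.

1.68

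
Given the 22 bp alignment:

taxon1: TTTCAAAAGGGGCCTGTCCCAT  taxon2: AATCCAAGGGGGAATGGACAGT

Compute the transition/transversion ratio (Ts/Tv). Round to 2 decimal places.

Transitions are A↔G and C↔T; transversions are all other mismatches.
Transitions: 2. Transversions: 8.
R = 2/8 = 0.25.

0.25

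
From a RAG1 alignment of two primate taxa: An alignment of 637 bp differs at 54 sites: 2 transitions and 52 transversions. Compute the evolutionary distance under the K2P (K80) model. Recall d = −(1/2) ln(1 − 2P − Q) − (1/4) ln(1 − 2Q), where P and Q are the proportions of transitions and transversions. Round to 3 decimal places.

0.091

P = 2/637 ≈ 0.00314 and Q = 52/637 ≈ 0.081633.
Under the Kimura two-parameter model, d = −½ ln(1 − 2P − Q) − ¼ ln(1 − 2Q).
1 − 2P − Q = 0.912087, giving −½ ln(0.912087) = 0.046010.
1 − 2Q = 0.836734, giving −¼ ln(0.836734) = 0.044562.
d = 0.046010 + 0.044562 = 0.090572.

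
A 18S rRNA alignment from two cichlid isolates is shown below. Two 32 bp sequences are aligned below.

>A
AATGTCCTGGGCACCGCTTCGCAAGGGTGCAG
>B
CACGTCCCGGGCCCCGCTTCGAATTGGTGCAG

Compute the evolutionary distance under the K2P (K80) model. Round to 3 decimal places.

0.259

Of 32 sites, 2 differences are transitions and 5 are transversions, so P = 2/32 = 0.0625 and Q = 5/32 = 0.15625.
Under the Kimura two-parameter model, d = −½ ln(1 − 2P − Q) − ¼ ln(1 − 2Q).
1 − 2P − Q = 0.71875, giving −½ ln(0.71875) = 0.165121.
1 − 2Q = 0.6875, giving −¼ ln(0.6875) = 0.093673.
d = 0.165121 + 0.093673 = 0.258794.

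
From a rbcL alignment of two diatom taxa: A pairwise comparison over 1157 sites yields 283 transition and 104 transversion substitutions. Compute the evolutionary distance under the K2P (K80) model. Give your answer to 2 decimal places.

0.48

P = 283/1157 ≈ 0.244598 and Q = 104/1157 ≈ 0.089888.
Under the Kimura two-parameter model, d = −½ ln(1 − 2P − Q) − ¼ ln(1 − 2Q).
1 − 2P − Q = 0.420916, giving −½ ln(0.420916) = 0.432661.
1 − 2Q = 0.820224, giving −¼ ln(0.820224) = 0.049544.
d = 0.432661 + 0.049544 = 0.482205.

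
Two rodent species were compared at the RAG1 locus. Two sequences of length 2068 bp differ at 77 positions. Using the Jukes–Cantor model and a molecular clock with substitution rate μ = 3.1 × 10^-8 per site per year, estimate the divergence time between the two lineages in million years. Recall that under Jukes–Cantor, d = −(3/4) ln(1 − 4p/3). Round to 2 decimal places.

p = 77/2068 ≈ 0.037234.
d = −(3/4) ln(1 − 4p/3) = −0.75 ln(1 − 0.049645) = −0.75 ln(0.950355)
  = −0.75 × (-0.050920) = 0.038190 substitutions/site.
Under a molecular clock d = 2μt, so t = d/(2μ) = 0.038190 / (2 × 3.1 × 10^-8) = 0.62 million years.

0.62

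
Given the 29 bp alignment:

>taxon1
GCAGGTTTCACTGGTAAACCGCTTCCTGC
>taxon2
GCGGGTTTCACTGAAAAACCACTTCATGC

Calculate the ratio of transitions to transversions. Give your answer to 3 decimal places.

Transitions are A↔G and C↔T; transversions are all other mismatches.
Transitions: 3. Transversions: 2.
R = 3/2 = 1.500.

1.500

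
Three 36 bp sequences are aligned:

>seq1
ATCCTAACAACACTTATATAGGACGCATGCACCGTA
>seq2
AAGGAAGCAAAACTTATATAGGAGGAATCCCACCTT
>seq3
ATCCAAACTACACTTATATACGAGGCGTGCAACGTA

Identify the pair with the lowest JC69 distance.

seq1 and seq3

seq1–seq2: 13/36 differ, p = 0.361, d = 0.493.
seq1–seq3: 6/36 differ, p = 0.167, d = 0.188.
seq2–seq3: 13/36 differ, p = 0.361, d = 0.493.
The smallest distance is between seq1 and seq3.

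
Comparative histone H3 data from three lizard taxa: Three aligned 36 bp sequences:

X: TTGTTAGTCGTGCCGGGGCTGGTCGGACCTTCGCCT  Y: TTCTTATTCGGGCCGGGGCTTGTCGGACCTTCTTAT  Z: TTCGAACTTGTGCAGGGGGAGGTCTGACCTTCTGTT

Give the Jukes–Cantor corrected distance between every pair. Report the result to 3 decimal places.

d(X,Y) = 0.225, d(X,Z) = 0.441, d(Y,Z) = 0.441

X–Y: 7/36 sites differ → p ≈ 0.194444, d = −0.75 ln(1 − 0.259259) = 0.225078 ≈ 0.225.
X–Z: 12/36 sites differ → p ≈ 0.333333, d = −0.75 ln(1 − 0.444444) = 0.440839 ≈ 0.441.
Y–Z: 12/36 sites differ → p ≈ 0.333333, d = −0.75 ln(1 − 0.444444) = 0.440839 ≈ 0.441.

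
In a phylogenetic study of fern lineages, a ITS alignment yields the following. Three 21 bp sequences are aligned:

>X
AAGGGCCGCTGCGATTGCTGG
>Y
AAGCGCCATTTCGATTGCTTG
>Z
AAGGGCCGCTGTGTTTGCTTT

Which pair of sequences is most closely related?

X and Z

X–Y: 5/21 differ, p = 0.238, d = 0.286.
X–Z: 4/21 differ, p = 0.190, d = 0.220.
Y–Z: 7/21 differ, p = 0.333, d = 0.441.
The smallest distance is between X and Z.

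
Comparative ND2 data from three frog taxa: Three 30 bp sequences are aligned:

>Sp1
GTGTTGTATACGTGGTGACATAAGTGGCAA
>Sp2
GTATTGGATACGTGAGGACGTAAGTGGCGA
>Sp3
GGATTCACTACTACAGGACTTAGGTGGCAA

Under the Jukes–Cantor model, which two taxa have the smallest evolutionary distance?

Sp1 and Sp2

Sp1–Sp2: 6/30 differ, p = 0.200, d = 0.233.
Sp1–Sp3: 12/30 differ, p = 0.400, d = 0.572.
Sp2–Sp3: 10/30 differ, p = 0.333, d = 0.441.
The smallest distance is between Sp1 and Sp2.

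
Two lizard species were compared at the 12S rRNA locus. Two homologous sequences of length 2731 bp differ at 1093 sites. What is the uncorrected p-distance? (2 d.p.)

p = 1093/2731 = 0.400219… ≈ 0.40 (to 2 d.p.).

0.40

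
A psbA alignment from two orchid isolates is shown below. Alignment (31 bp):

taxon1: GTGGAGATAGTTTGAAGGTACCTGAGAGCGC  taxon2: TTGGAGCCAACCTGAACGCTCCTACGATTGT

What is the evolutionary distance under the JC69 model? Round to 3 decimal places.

0.691

The sequences differ at 14 of 31 sites, so p = 14/31 ≈ 0.451613.
d = −(3/4) ln(1 − 4p/3) = −0.75 ln(1 − 0.602151) = −0.75 ln(0.397849)
  = −0.75 × (-0.921683) = 0.691262 substitutions/site.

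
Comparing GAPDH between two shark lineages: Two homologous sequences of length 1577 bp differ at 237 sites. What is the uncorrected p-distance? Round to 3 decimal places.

0.150

p = 237/1577 = 0.150285… ≈ 0.150 (to 3 d.p.).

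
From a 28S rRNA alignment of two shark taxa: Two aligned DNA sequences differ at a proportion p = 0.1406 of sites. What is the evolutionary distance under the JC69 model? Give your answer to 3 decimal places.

0.156

d = −(3/4) ln(1 − 4p/3) = −0.75 ln(1 − 0.187467) = −0.75 ln(0.812533)
  = −0.75 × (-0.207599) = 0.155699 substitutions/site.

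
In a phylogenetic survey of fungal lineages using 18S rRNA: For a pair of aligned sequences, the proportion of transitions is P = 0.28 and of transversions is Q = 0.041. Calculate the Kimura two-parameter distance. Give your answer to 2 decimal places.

Under the Kimura two-parameter model, d = −½ ln(1 − 2P − Q) − ¼ ln(1 − 2Q).
1 − 2P − Q = 0.399, giving −½ ln(0.399) = 0.459397.
1 − 2Q = 0.918, giving −¼ ln(0.918) = 0.021389.
d = 0.459397 + 0.021389 = 0.480786.

0.48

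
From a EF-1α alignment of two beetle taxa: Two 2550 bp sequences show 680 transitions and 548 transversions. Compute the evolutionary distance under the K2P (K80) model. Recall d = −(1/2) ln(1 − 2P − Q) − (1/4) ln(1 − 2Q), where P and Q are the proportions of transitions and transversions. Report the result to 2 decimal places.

P = 680/2550 ≈ 0.266667 and Q = 548/2550 ≈ 0.214902.
Under the Kimura two-parameter model, d = −½ ln(1 − 2P − Q) − ¼ ln(1 − 2Q).
1 − 2P − Q = 0.251764, giving −½ ln(0.251764) = 0.689632.
1 − 2Q = 0.570196, giving −¼ ln(0.570196) = 0.140444.
d = 0.689632 + 0.140444 = 0.830076.

0.83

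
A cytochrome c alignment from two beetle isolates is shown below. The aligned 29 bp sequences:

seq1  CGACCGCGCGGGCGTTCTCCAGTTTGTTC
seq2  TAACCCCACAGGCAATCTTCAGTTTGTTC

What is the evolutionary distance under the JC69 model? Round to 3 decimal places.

The sequences differ at 8 of 29 sites (1, 2, 6, 8, 10, 14, 15, 19), so p = 8/29 ≈ 0.275862.
d = −(3/4) ln(1 − 4p/3) = −0.75 ln(1 − 0.367816) = −0.75 ln(0.632184)
  = −0.75 × (-0.458575) = 0.343931 substitutions/site.

0.344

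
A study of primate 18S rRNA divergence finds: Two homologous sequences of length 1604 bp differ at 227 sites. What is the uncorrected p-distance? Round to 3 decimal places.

0.142

p = 227/1604 = 0.141521… ≈ 0.142 (to 3 d.p.).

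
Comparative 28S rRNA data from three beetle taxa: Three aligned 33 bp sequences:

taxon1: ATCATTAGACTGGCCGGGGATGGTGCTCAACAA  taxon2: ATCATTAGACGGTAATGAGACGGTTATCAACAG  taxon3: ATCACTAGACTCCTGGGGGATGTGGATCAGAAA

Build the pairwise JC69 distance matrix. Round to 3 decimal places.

d(taxon1,taxon2) = 0.388, d(taxon1,taxon3) = 0.388, d(taxon2,taxon3) = 0.699

taxon1–taxon2: 10/33 sites differ → p ≈ 0.30303, d = −0.75 ln(1 − 0.40404) = 0.388186 ≈ 0.388.
taxon1–taxon3: 10/33 sites differ → p ≈ 0.30303, d = −0.75 ln(1 − 0.40404) = 0.388186 ≈ 0.388.
taxon2–taxon3: 15/33 sites differ → p ≈ 0.454545, d = −0.75 ln(1 − 0.60606) = 0.698667 ≈ 0.699.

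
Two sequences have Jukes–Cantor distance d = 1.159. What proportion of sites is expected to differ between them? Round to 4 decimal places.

0.5901

p = (3/4)(1 − e^(−4d/3)) = 0.75 × (1 − e^(-1.545333)) = 0.75 × (1 − 0.213241) = 0.590069.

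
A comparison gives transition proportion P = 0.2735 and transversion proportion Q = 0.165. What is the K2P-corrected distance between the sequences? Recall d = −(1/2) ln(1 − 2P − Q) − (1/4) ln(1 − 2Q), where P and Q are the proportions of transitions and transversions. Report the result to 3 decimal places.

0.723

Under the Kimura two-parameter model, d = −½ ln(1 − 2P − Q) − ¼ ln(1 − 2Q).
1 − 2P − Q = 0.288, giving −½ ln(0.288) = 0.622397.
1 − 2Q = 0.67, giving −¼ ln(0.67) = 0.100119.
d = 0.622397 + 0.100119 = 0.722516.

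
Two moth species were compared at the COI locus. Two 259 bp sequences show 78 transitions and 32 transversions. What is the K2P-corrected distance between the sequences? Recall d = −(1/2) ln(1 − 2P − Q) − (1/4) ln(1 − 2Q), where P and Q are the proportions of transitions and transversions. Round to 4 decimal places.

0.7180

P = 78/259 ≈ 0.301158 and Q = 32/259 ≈ 0.123552.
Under the Kimura two-parameter model, d = −½ ln(1 − 2P − Q) − ¼ ln(1 − 2Q).
1 − 2P − Q = 0.274132, giving −½ ln(0.274132) = 0.647073.
1 − 2Q = 0.752896, giving −¼ ln(0.752896) = 0.070957.
d = 0.647073 + 0.070957 = 0.718030.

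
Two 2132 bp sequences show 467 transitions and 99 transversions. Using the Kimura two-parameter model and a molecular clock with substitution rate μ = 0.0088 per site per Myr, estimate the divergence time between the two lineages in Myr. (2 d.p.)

20.21

P = 467/2132 ≈ 0.219043 and Q = 99/2132 ≈ 0.046435.
Under the Kimura two-parameter model, d = −½ ln(1 − 2P − Q) − ¼ ln(1 − 2Q).
1 − 2P − Q = 0.515479, giving −½ ln(0.515479) = 0.331329.
1 − 2Q = 0.90713, giving −¼ ln(0.90713) = 0.024367.
d = 0.331329 + 0.024367 = 0.355696.
Under a molecular clock d = 2μt, so t = d/(2μ) = 0.355696 / (2 × 0.0088) = 20.21 Myr.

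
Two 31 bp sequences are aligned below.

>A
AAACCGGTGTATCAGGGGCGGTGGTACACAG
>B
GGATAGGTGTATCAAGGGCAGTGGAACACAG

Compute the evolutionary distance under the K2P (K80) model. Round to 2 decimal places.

0.28

Of 31 sites, 5 differences are transitions and 2 are transversions, so P = 5/31 ≈ 0.16129 and Q = 2/31 ≈ 0.064516.
Under the Kimura two-parameter model, d = −½ ln(1 − 2P − Q) − ¼ ln(1 − 2Q).
1 − 2P − Q = 0.612904, giving −½ ln(0.612904) = 0.244773.
1 − 2Q = 0.870968, giving −¼ ln(0.870968) = 0.034538.
d = 0.244773 + 0.034538 = 0.279311.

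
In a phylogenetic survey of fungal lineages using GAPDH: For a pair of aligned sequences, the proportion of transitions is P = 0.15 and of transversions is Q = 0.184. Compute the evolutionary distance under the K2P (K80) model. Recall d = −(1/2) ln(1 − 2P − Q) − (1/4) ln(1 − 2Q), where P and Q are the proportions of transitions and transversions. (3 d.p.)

Under the Kimura two-parameter model, d = −½ ln(1 − 2P − Q) − ¼ ln(1 − 2Q).
1 − 2P − Q = 0.516, giving −½ ln(0.516) = 0.330824.
1 − 2Q = 0.632, giving −¼ ln(0.632) = 0.114716.
d = 0.330824 + 0.114716 = 0.445540.

0.446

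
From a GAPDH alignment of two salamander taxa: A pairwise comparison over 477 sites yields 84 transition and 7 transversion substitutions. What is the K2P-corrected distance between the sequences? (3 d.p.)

P = 84/477 ≈ 0.176101 and Q = 7/477 ≈ 0.014675.
Under the Kimura two-parameter model, d = −½ ln(1 − 2P − Q) − ¼ ln(1 − 2Q).
1 − 2P − Q = 0.633123, giving −½ ln(0.633123) = 0.228545.
1 − 2Q = 0.97065, giving −¼ ln(0.97065) = 0.007447.
d = 0.228545 + 0.007447 = 0.235992.

0.236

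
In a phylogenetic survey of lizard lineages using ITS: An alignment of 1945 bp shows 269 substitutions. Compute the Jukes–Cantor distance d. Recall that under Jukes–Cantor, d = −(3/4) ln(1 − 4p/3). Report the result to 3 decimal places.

0.153

p = 269/1945 ≈ 0.138303.
d = −(3/4) ln(1 − 4p/3) = −0.75 ln(1 − 0.184404) = −0.75 ln(0.815596)
  = −0.75 × (-0.203836) = 0.152877 substitutions/site.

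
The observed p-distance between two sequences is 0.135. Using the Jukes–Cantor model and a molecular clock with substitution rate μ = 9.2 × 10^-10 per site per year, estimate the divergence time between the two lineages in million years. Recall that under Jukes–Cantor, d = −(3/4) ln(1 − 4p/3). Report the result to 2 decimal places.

80.89

d = −(3/4) ln(1 − 4p/3) = −0.75 ln(1 − 0.18) = −0.75 ln(0.82)
  = −0.75 × (-0.198451) = 0.148838 substitutions/site.
Under a molecular clock d = 2μt, so t = d/(2μ) = 0.148838 / (2 × 9.2 × 10^-10) = 80.89 million years.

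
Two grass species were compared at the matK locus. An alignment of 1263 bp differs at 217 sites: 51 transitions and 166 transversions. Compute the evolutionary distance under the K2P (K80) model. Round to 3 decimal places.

P = 51/1263 ≈ 0.04038 and Q = 166/1263 ≈ 0.131433.
Under the Kimura two-parameter model, d = −½ ln(1 − 2P − Q) − ¼ ln(1 − 2Q).
1 − 2P − Q = 0.787807, giving −½ ln(0.787807) = 0.119251.
1 − 2Q = 0.737134, giving −¼ ln(0.737134) = 0.076246.
d = 0.119251 + 0.076246 = 0.195497.

0.195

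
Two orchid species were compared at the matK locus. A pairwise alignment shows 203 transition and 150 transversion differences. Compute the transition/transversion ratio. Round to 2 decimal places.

R = 203/150 = 1.353333… ≈ 1.35 (to 2 d.p.).

1.35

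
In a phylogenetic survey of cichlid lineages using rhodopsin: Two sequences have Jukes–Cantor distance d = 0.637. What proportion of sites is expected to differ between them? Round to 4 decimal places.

p = (3/4)(1 − e^(−4d/3)) = 0.75 × (1 − e^(-0.849333)) = 0.75 × (1 − 0.427700) = 0.429225.

0.4292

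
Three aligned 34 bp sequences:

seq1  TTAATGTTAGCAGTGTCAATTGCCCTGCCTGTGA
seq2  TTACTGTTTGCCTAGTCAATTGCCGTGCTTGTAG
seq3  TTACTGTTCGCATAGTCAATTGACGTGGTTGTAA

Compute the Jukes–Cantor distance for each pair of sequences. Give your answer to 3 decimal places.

seq1–seq2: 9/34 sites differ → p ≈ 0.264706, d = −0.75 ln(1 − 0.352941) = 0.326488 ≈ 0.326.
seq1–seq3: 9/34 sites differ → p ≈ 0.264706, d = −0.75 ln(1 − 0.352941) = 0.326488 ≈ 0.326.
seq2–seq3: 5/34 sites differ → p ≈ 0.147059, d = −0.75 ln(1 − 0.196079) = 0.163691 ≈ 0.164.

d(seq1,seq2) = 0.326, d(seq1,seq3) = 0.326, d(seq2,seq3) = 0.164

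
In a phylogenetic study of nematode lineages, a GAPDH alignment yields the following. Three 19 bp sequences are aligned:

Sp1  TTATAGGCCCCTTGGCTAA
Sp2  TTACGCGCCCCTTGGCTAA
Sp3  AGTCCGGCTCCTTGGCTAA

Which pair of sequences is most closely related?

Sp1–Sp2: 3/19 differ, p = 0.158, d = 0.177.
Sp1–Sp3: 6/19 differ, p = 0.316, d = 0.410.
Sp2–Sp3: 6/19 differ, p = 0.316, d = 0.410.
The smallest distance is between Sp1 and Sp2.

Sp1 and Sp2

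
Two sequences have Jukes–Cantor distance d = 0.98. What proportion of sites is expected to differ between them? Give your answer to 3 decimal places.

p = (3/4)(1 − e^(−4d/3)) = 0.75 × (1 − e^(-1.306667)) = 0.75 × (1 − 0.270721) = 0.546959.

0.547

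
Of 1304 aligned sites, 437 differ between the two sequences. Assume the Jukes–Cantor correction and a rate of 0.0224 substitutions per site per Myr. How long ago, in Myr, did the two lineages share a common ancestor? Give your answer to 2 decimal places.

9.91

p = 437/1304 ≈ 0.335123.
d = −(3/4) ln(1 − 4p/3) = −0.75 ln(1 − 0.446831) = −0.75 ln(0.553169)
  = −0.75 × (-0.592092) = 0.444069 substitutions/site.
Under a molecular clock d = 2μt, so t = d/(2μ) = 0.444069 / (2 × 0.0224) = 9.91 Myr.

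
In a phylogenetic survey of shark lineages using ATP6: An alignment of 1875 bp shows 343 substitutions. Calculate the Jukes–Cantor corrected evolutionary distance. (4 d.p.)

p = 343/1875 ≈ 0.182933.
d = −(3/4) ln(1 − 4p/3) = −0.75 ln(1 − 0.243911) = −0.75 ln(0.756089)
  = −0.75 × (-0.279596) = 0.209697 substitutions/site.

0.2097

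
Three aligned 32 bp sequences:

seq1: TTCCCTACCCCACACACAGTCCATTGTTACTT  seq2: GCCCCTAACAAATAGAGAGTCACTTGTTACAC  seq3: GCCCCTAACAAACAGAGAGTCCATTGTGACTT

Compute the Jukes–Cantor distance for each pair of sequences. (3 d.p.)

d(seq1,seq2) = 0.520, d(seq1,seq3) = 0.304, d(seq2,seq3) = 0.216

seq1–seq2: 12/32 sites differ → p = 0.375, d = −0.75 ln(1 − 0.5) = 0.519860 ≈ 0.520.
seq1–seq3: 8/32 sites differ → p = 0.25, d = −0.75 ln(1 − 0.333333) = 0.304098 ≈ 0.304.
seq2–seq3: 6/32 sites differ → p = 0.1875, d = −0.75 ln(1 − 0.25) = 0.215762 ≈ 0.216.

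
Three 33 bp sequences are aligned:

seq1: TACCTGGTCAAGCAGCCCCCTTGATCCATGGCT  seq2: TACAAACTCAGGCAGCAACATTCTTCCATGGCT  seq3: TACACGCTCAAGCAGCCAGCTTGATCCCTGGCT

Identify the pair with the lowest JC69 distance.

seq1–seq2: 10/33 differ, p = 0.303, d = 0.388.
seq1–seq3: 6/33 differ, p = 0.182, d = 0.208.
seq2–seq3: 9/33 differ, p = 0.273, d = 0.339.
The smallest distance is between seq1 and seq3.

seq1 and seq3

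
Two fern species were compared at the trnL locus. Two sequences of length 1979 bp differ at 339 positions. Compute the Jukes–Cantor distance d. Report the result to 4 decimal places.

0.1945

p = 339/1979 ≈ 0.171299.
d = −(3/4) ln(1 − 4p/3) = −0.75 ln(1 − 0.228399) = −0.75 ln(0.771601)
  = −0.75 × (-0.259288) = 0.194466 substitutions/site.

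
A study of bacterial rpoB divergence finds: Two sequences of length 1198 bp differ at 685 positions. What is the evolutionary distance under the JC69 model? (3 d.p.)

p = 685/1198 ≈ 0.571786.
d = −(3/4) ln(1 − 4p/3) = −0.75 ln(1 − 0.762381) = −0.75 ln(0.237619)
  = −0.75 × (-1.437087) = 1.077815 substitutions/site.

1.078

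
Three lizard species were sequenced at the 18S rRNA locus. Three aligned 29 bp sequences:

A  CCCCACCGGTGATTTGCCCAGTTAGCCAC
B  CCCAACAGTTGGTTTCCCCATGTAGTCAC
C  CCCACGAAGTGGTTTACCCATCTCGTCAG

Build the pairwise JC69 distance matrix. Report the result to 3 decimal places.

A–B: 8/29 sites differ → p ≈ 0.275862, d = −0.75 ln(1 − 0.367816) = 0.343931 ≈ 0.344.
A–C: 12/29 sites differ → p ≈ 0.413793, d = −0.75 ln(1 − 0.551724) = 0.601760 ≈ 0.602.
B–C: 8/29 sites differ → p ≈ 0.275862, d = −0.75 ln(1 − 0.367816) = 0.343931 ≈ 0.344.

d(A,B) = 0.344, d(A,C) = 0.602, d(B,C) = 0.344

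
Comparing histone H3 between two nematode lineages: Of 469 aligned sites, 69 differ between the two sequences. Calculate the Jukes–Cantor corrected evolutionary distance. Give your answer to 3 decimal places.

0.164

p = 69/469 ≈ 0.147122.
d = −(3/4) ln(1 − 4p/3) = −0.75 ln(1 − 0.196163) = −0.75 ln(0.803837)
  = −0.75 × (-0.218359) = 0.163769 substitutions/site.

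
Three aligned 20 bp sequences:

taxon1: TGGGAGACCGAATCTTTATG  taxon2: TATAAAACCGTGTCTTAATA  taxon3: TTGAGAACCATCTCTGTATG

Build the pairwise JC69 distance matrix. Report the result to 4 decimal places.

taxon1–taxon2: 8/20 sites differ → p = 0.4, d = −0.75 ln(1 − 0.533333) = 0.571605 ≈ 0.5716.
taxon1–taxon3: 8/20 sites differ → p = 0.4, d = −0.75 ln(1 − 0.533333) = 0.571605 ≈ 0.5716.
taxon2–taxon3: 8/20 sites differ → p = 0.4, d = −0.75 ln(1 − 0.533333) = 0.571605 ≈ 0.5716.

d(taxon1,taxon2) = 0.5716, d(taxon1,taxon3) = 0.5716, d(taxon2,taxon3) = 0.5716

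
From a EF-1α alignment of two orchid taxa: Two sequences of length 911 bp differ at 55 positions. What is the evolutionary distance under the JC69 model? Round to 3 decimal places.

p = 55/911 ≈ 0.060373.
d = −(3/4) ln(1 − 4p/3) = −0.75 ln(1 − 0.080497) = −0.75 ln(0.919503)
  = −0.75 × (-0.083922) = 0.062942 substitutions/site.

0.063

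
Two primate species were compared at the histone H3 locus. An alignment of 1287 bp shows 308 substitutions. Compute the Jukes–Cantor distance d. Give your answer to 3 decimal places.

0.288

p = 308/1287 ≈ 0.239316.
d = −(3/4) ln(1 − 4p/3) = −0.75 ln(1 − 0.319088) = −0.75 ln(0.680912)
  = −0.75 × (-0.384322) = 0.288242 substitutions/site.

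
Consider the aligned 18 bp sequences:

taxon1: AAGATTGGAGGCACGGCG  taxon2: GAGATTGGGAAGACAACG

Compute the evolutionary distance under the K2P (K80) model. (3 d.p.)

0.670

Of 18 sites, 6 differences are transitions and 1 are transversions, so P = 6/18 ≈ 0.333333 and Q = 1/18 ≈ 0.055556.
Under the Kimura two-parameter model, d = −½ ln(1 − 2P − Q) − ¼ ln(1 − 2Q).
1 − 2P − Q = 0.277778, giving −½ ln(0.277778) = 0.640467.
1 − 2Q = 0.888888, giving −¼ ln(0.888888) = 0.029446.
d = 0.640467 + 0.029446 = 0.669913.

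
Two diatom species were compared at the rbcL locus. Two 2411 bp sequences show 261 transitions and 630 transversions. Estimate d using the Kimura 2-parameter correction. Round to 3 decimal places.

P = 261/2411 ≈ 0.108254 and Q = 630/2411 ≈ 0.261302.
Under the Kimura two-parameter model, d = −½ ln(1 − 2P − Q) − ¼ ln(1 − 2Q).
1 − 2P − Q = 0.52219, giving −½ ln(0.52219) = 0.324862.
1 − 2Q = 0.477396, giving −¼ ln(0.477396) = 0.184852.
d = 0.324862 + 0.184852 = 0.509714.

0.510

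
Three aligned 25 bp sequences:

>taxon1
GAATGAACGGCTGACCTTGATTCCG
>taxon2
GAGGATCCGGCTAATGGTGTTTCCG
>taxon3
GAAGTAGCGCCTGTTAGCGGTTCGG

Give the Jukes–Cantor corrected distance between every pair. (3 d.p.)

d(taxon1,taxon2) = 0.572, d(taxon1,taxon3) = 0.663, d(taxon2,taxon3) = 0.663

taxon1–taxon2: 10/25 sites differ → p = 0.4, d = −0.75 ln(1 − 0.533333) = 0.571605 ≈ 0.572.
taxon1–taxon3: 11/25 sites differ → p = 0.44, d = −0.75 ln(1 − 0.586667) = 0.662626 ≈ 0.663.
taxon2–taxon3: 11/25 sites differ → p = 0.44, d = −0.75 ln(1 − 0.586667) = 0.662626 ≈ 0.663.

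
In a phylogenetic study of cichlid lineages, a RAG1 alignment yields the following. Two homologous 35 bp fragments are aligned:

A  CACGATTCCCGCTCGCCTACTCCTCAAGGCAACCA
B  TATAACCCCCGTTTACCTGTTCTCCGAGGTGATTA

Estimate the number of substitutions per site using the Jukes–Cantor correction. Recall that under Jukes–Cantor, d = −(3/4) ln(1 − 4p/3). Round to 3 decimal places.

0.782

The sequences differ at 17 of 35 sites, so p = 17/35 ≈ 0.485714.
d = −(3/4) ln(1 − 4p/3) = −0.75 ln(1 − 0.647619) = −0.75 ln(0.352381)
  = −0.75 × (-1.043042) = 0.782282 substitutions/site.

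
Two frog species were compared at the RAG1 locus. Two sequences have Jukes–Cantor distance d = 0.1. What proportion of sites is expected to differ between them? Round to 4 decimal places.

p = (3/4)(1 − e^(−4d/3)) = 0.75 × (1 − e^(-0.133333)) = 0.75 × (1 − 0.875174) = 0.093620.

0.0936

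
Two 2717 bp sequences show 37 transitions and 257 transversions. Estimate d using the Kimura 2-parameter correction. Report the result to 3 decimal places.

P = 37/2717 ≈ 0.013618 and Q = 257/2717 ≈ 0.09459.
Under the Kimura two-parameter model, d = −½ ln(1 − 2P − Q) − ¼ ln(1 − 2Q).
1 − 2P − Q = 0.878174, giving −½ ln(0.878174) = 0.064955.
1 − 2Q = 0.81082, giving −¼ ln(0.81082) = 0.052427.
d = 0.064955 + 0.052427 = 0.117382.

0.117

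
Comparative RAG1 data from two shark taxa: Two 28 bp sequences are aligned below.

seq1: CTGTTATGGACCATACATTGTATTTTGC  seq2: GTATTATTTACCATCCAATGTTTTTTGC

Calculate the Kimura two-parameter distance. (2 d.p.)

0.31

Of 28 sites, 1 differences are transitions and 6 are transversions, so P = 1/28 ≈ 0.035714 and Q = 6/28 ≈ 0.214286.
Under the Kimura two-parameter model, d = −½ ln(1 − 2P − Q) − ¼ ln(1 − 2Q).
1 − 2P − Q = 0.714286, giving −½ ln(0.714286) = 0.168236.
1 − 2Q = 0.571428, giving −¼ ln(0.571428) = 0.139904.
d = 0.168236 + 0.139904 = 0.308140.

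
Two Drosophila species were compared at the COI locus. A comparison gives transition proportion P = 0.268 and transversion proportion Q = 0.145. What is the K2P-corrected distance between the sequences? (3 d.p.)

0.657

Under the Kimura two-parameter model, d = −½ ln(1 − 2P − Q) − ¼ ln(1 − 2Q).
1 − 2P − Q = 0.319, giving −½ ln(0.319) = 0.571282.
1 − 2Q = 0.71, giving −¼ ln(0.71) = 0.085623.
d = 0.571282 + 0.085623 = 0.656905.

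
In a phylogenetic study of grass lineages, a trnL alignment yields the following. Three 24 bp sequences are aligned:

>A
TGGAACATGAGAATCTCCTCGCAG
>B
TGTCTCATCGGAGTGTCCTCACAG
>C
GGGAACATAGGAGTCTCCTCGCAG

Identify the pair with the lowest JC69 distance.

A–B: 8/24 differ, p = 0.333, d = 0.441.
A–C: 4/24 differ, p = 0.167, d = 0.188.
B–C: 7/24 differ, p = 0.292, d = 0.369.
The smallest distance is between A and C.

A and C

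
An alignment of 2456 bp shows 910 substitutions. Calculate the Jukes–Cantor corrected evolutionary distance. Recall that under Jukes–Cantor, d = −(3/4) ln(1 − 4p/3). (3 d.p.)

0.511

p = 910/2456 ≈ 0.370521.
d = −(3/4) ln(1 − 4p/3) = −0.75 ln(1 − 0.494028) = −0.75 ln(0.505972)
  = −0.75 × (-0.681274) = 0.510956 substitutions/site.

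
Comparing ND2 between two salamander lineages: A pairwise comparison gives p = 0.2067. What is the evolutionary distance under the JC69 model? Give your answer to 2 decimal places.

0.24

d = −(3/4) ln(1 − 4p/3) = −0.75 ln(1 − 0.2756) = −0.75 ln(0.7244)
  = −0.75 × (-0.322412) = 0.241809 substitutions/site.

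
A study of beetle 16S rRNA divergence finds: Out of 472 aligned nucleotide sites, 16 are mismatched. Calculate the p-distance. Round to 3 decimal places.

p = 16/472 = 0.033898… ≈ 0.034 (to 3 d.p.).

0.034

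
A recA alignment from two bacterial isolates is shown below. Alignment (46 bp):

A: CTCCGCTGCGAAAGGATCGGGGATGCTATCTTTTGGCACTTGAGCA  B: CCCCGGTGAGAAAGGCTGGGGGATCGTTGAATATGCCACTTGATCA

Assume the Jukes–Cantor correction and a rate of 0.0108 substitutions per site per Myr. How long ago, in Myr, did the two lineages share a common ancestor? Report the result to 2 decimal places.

18.07

The sequences differ at 14 of 46 sites, so p = 14/46 ≈ 0.304348.
d = −(3/4) ln(1 − 4p/3) = −0.75 ln(1 − 0.405797) = −0.75 ln(0.594203)
  = −0.75 × (-0.520534) = 0.390401 substitutions/site.
Under a molecular clock d = 2μt, so t = d/(2μ) = 0.390401 / (2 × 0.0108) = 18.07 Myr.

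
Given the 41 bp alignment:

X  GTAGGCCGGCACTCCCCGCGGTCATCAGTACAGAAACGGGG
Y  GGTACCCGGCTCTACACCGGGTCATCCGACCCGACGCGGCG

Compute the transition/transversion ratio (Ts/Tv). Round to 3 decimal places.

Transitions are A↔G and C↔T; transversions are all other mismatches.
Transitions: 2. Transversions: 14.
R = 2/14 = 0.142857… ≈ 0.143 (to 3 d.p.).

0.143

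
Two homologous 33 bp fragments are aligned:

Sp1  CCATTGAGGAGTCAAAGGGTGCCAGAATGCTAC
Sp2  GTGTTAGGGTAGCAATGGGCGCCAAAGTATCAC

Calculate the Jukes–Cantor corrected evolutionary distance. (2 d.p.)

0.70

The sequences differ at 15 of 33 sites, so p = 15/33 ≈ 0.454545.
d = −(3/4) ln(1 − 4p/3) = −0.75 ln(1 − 0.60606) = −0.75 ln(0.39394)
  = −0.75 × (-0.931557) = 0.698668 substitutions/site.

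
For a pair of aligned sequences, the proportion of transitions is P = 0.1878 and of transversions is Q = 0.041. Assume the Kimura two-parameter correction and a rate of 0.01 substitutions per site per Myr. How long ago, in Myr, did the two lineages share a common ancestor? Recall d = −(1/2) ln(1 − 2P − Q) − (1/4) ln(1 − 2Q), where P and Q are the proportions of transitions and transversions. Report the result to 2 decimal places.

Under the Kimura two-parameter model, d = −½ ln(1 − 2P − Q) − ¼ ln(1 − 2Q).
1 − 2P − Q = 0.5834, giving −½ ln(0.5834) = 0.269441.
1 − 2Q = 0.918, giving −¼ ln(0.918) = 0.021389.
d = 0.269441 + 0.021389 = 0.290830.
Under a molecular clock d = 2μt, so t = d/(2μ) = 0.290830 / (2 × 0.01) = 14.54 Myr.

14.54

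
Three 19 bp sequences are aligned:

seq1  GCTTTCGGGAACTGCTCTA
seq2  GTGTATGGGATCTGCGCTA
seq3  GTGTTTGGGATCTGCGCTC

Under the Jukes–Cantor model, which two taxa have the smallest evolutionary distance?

seq2 and seq3

seq1–seq2: 6/19 differ, p = 0.316, d = 0.410.
seq1–seq3: 6/19 differ, p = 0.316, d = 0.410.
seq2–seq3: 2/19 differ, p = 0.105, d = 0.113.
The smallest distance is between seq2 and seq3.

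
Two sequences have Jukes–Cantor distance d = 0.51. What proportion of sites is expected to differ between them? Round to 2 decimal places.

0.37

p = (3/4)(1 − e^(−4d/3)) = 0.75 × (1 − e^(-0.68)) = 0.75 × (1 − 0.506617) = 0.370037.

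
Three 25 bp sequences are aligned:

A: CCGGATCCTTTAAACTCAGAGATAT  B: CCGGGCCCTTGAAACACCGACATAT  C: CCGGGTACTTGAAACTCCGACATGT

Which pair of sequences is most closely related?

A–B: 6/25 differ, p = 0.240, d = 0.289.
A–C: 6/25 differ, p = 0.240, d = 0.289.
B–C: 4/25 differ, p = 0.160, d = 0.180.
The smallest distance is between B and C.

B and C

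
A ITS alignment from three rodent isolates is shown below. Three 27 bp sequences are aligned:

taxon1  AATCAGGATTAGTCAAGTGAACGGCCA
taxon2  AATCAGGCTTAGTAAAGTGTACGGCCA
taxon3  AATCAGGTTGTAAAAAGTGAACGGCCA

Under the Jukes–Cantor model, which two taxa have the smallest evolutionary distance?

taxon1–taxon2: 3/27 differ, p = 0.111, d = 0.120.
taxon1–taxon3: 6/27 differ, p = 0.222, d = 0.264.
taxon2–taxon3: 6/27 differ, p = 0.222, d = 0.264.
The smallest distance is between taxon1 and taxon2.

taxon1 and taxon2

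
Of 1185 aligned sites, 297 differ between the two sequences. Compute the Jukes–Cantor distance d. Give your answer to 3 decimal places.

p = 297/1185 ≈ 0.250633.
d = −(3/4) ln(1 − 4p/3) = −0.75 ln(1 − 0.334177) = −0.75 ln(0.665823)
  = −0.75 × (-0.406731) = 0.305048 substitutions/site.

0.305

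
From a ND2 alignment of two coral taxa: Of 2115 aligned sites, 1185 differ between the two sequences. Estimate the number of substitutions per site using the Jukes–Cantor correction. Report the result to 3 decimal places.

p = 1185/2115 ≈ 0.560284.
d = −(3/4) ln(1 − 4p/3) = −0.75 ln(1 − 0.747045) = −0.75 ln(0.252955)
  = −0.75 × (-1.374544) = 1.030908 substitutions/site.

1.031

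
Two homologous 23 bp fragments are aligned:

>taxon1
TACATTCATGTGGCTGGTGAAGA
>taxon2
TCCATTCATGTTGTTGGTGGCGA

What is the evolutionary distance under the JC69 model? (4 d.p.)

0.2567

The sequences differ at 5 of 23 sites (2, 12, 14, 20, 21), so p = 5/23 ≈ 0.217391.
d = −(3/4) ln(1 − 4p/3) = −0.75 ln(1 − 0.289855) = −0.75 ln(0.710145)
  = −0.75 × (-0.342286) = 0.256715 substitutions/site.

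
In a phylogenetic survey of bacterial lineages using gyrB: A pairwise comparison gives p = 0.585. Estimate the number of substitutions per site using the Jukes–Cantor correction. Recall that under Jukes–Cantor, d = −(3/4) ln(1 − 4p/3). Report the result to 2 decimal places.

1.14

d = −(3/4) ln(1 − 4p/3) = −0.75 ln(1 − 0.78) = −0.75 ln(0.22)
  = −0.75 × (-1.514128) = 1.135596 substitutions/site.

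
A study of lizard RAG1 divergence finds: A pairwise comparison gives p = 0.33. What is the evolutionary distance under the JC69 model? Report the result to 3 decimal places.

0.435

d = −(3/4) ln(1 − 4p/3) = −0.75 ln(1 − 0.44) = −0.75 ln(0.56)
  = −0.75 × (-0.579818) = 0.434864 substitutions/site.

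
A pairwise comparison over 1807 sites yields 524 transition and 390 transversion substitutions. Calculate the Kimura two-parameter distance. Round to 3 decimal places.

P = 524/1807 ≈ 0.289983 and Q = 390/1807 ≈ 0.215827.
Under the Kimura two-parameter model, d = −½ ln(1 − 2P − Q) − ¼ ln(1 − 2Q).
1 − 2P − Q = 0.204207, giving −½ ln(0.204207) = 0.794311.
1 − 2Q = 0.568346, giving −¼ ln(0.568346) = 0.141256.
d = 0.794311 + 0.141256 = 0.935567.

0.936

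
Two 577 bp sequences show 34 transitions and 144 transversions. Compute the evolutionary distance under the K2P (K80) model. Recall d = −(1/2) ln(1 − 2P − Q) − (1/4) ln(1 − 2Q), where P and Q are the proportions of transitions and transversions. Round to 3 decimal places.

0.402

P = 34/577 ≈ 0.058925 and Q = 144/577 ≈ 0.249567.
Under the Kimura two-parameter model, d = −½ ln(1 − 2P − Q) − ¼ ln(1 − 2Q).
1 − 2P − Q = 0.632583, giving −½ ln(0.632583) = 0.228972.
1 − 2Q = 0.500866, giving −¼ ln(0.500866) = 0.172854.
d = 0.228972 + 0.172854 = 0.401826.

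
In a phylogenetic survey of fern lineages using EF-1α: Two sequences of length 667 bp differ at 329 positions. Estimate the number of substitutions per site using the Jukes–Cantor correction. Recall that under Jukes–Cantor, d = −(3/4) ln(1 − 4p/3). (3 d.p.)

0.804

p = 329/667 ≈ 0.493253.
d = −(3/4) ln(1 − 4p/3) = −0.75 ln(1 − 0.657671) = −0.75 ln(0.342329)
  = −0.75 × (-1.071983) = 0.803987 substitutions/site.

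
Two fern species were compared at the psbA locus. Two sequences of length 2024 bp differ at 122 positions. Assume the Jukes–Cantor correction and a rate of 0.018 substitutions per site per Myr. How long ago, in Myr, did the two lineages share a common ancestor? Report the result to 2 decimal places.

p = 122/2024 ≈ 0.060277.
d = −(3/4) ln(1 − 4p/3) = −0.75 ln(1 − 0.080369) = −0.75 ln(0.919631)
  = −0.75 × (-0.083783) = 0.062837 substitutions/site.
Under a molecular clock d = 2μt, so t = d/(2μ) = 0.062837 / (2 × 0.018) = 1.75 Myr.

1.75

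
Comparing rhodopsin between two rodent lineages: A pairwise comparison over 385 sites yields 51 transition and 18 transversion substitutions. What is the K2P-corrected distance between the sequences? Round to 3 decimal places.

P = 51/385 ≈ 0.132468 and Q = 18/385 ≈ 0.046753.
Under the Kimura two-parameter model, d = −½ ln(1 − 2P − Q) − ¼ ln(1 − 2Q).
1 − 2P − Q = 0.688311, giving −½ ln(0.688311) = 0.186757.
1 − 2Q = 0.906494, giving −¼ ln(0.906494) = 0.024543.
d = 0.186757 + 0.024543 = 0.211300.

0.211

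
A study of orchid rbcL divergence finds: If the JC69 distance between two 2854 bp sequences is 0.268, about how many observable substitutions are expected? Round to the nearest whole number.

643

Invert JC69: p = (3/4)(1 − e^(−4d/3)) = 0.75 × (1 − e^(-0.357333)) = 0.75 × (1 − 0.699540) = 0.225345.
Expected differing sites = pL ≈ 0.225345 × 2854 = 643.13463 ≈ 643.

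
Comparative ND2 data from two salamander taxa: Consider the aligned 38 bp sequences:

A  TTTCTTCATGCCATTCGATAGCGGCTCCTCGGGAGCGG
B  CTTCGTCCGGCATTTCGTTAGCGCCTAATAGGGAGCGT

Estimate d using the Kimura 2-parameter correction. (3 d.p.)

0.426

Of 38 sites, 1 differences are transitions and 11 are transversions, so P = 1/38 ≈ 0.026316 and Q = 11/38 ≈ 0.289474.
Under the Kimura two-parameter model, d = −½ ln(1 − 2P − Q) − ¼ ln(1 − 2Q).
1 − 2P − Q = 0.657894, giving −½ ln(0.657894) = 0.209356.
1 − 2Q = 0.421052, giving −¼ ln(0.421052) = 0.216250.
d = 0.209356 + 0.216250 = 0.425606.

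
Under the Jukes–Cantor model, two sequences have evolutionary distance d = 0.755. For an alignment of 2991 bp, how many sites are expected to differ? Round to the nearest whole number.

1423

Invert JC69: p = (3/4)(1 − e^(−4d/3)) = 0.75 × (1 − e^(-1.006667)) = 0.75 × (1 − 0.365435) = 0.475924.
Expected differing sites = pL ≈ 0.475924 × 2991 = 1423.488684 ≈ 1423.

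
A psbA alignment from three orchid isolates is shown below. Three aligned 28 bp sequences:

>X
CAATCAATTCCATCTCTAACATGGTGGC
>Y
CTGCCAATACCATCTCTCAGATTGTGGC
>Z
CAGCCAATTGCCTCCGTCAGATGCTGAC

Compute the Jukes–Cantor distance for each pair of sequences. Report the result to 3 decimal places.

d(X,Y) = 0.304, d(X,Z) = 0.485, d(Y,Z) = 0.420

X–Y: 7/28 sites differ → p = 0.25, d = −0.75 ln(1 − 0.333333) = 0.304098 ≈ 0.304.
X–Z: 10/28 sites differ → p ≈ 0.357143, d = −0.75 ln(1 − 0.476191) = 0.484971 ≈ 0.485.
Y–Z: 9/28 sites differ → p ≈ 0.321429, d = −0.75 ln(1 − 0.428572) = 0.419713 ≈ 0.420.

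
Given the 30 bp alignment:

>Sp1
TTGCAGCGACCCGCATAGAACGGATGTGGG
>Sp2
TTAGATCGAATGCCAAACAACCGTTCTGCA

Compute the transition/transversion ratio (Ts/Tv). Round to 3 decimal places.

0.273

Transitions are A↔G and C↔T; transversions are all other mismatches.
Transitions: 3. Transversions: 11.
R = 3/11 = 0.272727… ≈ 0.273 (to 3 d.p.).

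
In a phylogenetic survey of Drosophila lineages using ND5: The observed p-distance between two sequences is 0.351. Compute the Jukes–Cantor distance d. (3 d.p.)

0.473

d = −(3/4) ln(1 − 4p/3) = −0.75 ln(1 − 0.468) = −0.75 ln(0.532)
  = −0.75 × (-0.631112) = 0.473334 substitutions/site.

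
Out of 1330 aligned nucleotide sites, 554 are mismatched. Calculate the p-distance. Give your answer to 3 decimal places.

p = 554/1330 = 0.416541… ≈ 0.417 (to 3 d.p.).

0.417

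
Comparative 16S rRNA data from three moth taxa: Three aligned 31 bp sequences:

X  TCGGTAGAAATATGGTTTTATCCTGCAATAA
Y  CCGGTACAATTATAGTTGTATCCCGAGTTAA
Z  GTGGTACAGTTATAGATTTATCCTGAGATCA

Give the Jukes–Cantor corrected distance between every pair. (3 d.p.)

X–Y: 9/31 sites differ → p ≈ 0.290323, d = −0.75 ln(1 − 0.387097) = 0.367161 ≈ 0.367.
X–Z: 10/31 sites differ → p ≈ 0.322581, d = −0.75 ln(1 − 0.430108) = 0.421731 ≈ 0.422.
Y–Z: 8/31 sites differ → p ≈ 0.258065, d = −0.75 ln(1 − 0.344087) = 0.316295 ≈ 0.316.

d(X,Y) = 0.367, d(X,Z) = 0.422, d(Y,Z) = 0.316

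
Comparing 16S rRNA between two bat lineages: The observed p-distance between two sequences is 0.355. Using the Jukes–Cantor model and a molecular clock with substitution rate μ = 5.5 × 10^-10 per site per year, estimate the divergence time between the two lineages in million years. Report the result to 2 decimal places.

437.17

d = −(3/4) ln(1 − 4p/3) = −0.75 ln(1 − 0.473333) = −0.75 ln(0.526667)
  = −0.75 × (-0.641187) = 0.480890 substitutions/site.
Under a molecular clock d = 2μt, so t = d/(2μ) = 0.480890 / (2 × 5.5 × 10^-10) = 437.17 million years.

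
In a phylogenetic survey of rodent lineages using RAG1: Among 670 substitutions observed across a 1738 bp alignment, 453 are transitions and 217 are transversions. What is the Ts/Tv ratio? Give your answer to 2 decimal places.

R = 453/217 = 2.087557… ≈ 2.09 (to 2 d.p.).

2.09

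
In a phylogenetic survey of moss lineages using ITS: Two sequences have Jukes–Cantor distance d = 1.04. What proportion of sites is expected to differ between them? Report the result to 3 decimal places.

0.563

p = (3/4)(1 − e^(−4d/3)) = 0.75 × (1 − e^(-1.386667)) = 0.75 × (1 − 0.249907) = 0.562570.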